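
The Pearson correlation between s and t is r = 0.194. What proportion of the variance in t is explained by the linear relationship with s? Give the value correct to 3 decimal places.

0.038

r² = (0.194)² = 0.038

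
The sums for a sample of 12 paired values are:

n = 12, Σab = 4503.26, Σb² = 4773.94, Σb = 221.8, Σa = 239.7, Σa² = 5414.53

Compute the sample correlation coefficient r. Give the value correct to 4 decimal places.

r = (nΣab − ΣaΣb) / √[(nΣa² − (Σa)²)(nΣb² − (Σb)²)]
Numerator: 12×4503.26 − 239.7×221.8 = 873.66
Denominator: √[(64974.36 − 57456.09)(57287.28 − 49195.24)] = √[7518.27 × 8092.04] = 7799.8809
r = 873.66 / 7799.8809 ≈ 0.1120

0.1120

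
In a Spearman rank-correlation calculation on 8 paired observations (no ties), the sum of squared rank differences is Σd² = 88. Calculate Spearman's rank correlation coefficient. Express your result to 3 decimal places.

ρ = 1 − 6Σd² / [n(n²−1)] = 1 − 6×88 / (8×63)
  = 1 − 528/504 = 1 − 1.0476 ≈ -0.048

-0.048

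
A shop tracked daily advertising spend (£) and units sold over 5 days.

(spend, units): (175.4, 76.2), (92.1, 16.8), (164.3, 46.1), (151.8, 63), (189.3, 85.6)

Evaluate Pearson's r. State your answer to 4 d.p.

0.9258

n = 5, Σx = 772.9, Σy = 287.7, Σx² = 125119.79, Σy² = 19510.25, Σxy = 48254.47
nΣxy − ΣxΣy = 241272.35 − 222363.33 = 18909.02
nΣx² − (Σx)² = 625598.95 − 597374.41 = 28224.54; nΣy² − (Σy)² = 97551.25 − 82771.29 = 14779.96
r = 18909.02 / √(28224.54 × 14779.96) = 18909.02 / 20424.4357 ≈ 0.9258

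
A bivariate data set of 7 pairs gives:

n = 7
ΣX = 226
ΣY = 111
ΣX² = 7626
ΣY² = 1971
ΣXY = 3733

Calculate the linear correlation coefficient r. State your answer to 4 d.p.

0.5664

r = (nΣXY − ΣXΣY) / √[(nΣX² − (ΣX)²)(nΣY² − (ΣY)²)]
Numerator: 7×3733 − 226×111 = 1045
Denominator: √[(53382 − 51076)(13797 − 12321)] = √[2306 × 1476] = 1844.9000
r = 1045 / 1844.9000 ≈ 0.5664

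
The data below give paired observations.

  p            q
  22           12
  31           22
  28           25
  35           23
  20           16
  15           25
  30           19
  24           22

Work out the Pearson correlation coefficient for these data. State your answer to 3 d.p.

n = 8, Σp = 205, Σq = 164, Σp² = 5555, Σq² = 3508, Σpq = 4244
nΣpq − ΣpΣq = 33952 − 33620 = 332
nΣp² − (Σp)² = 44440 − 42025 = 2415; nΣq² − (Σq)² = 28064 − 26896 = 1168
r = 332 / √(2415 × 1168) = 332 / 1679.4999 ≈ 0.198

0.198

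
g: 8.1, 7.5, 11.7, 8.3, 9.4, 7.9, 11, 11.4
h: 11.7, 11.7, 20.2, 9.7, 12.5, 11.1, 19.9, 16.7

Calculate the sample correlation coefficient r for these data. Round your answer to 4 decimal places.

0.9154

n = 8, Σg = 75.3, Σh = 113.5, Σg² = 729.37, Σh² = 1730.27, Σgh = 1113.84
nΣgh − ΣgΣh = 8910.72 − 8546.55 = 364.17
nΣg² − (Σg)² = 5834.96 − 5670.09 = 164.87; nΣh² − (Σh)² = 13842.16 − 12882.25 = 959.91
r = 364.17 / √(164.87 × 959.91) = 364.17 / 397.8195 ≈ 0.9154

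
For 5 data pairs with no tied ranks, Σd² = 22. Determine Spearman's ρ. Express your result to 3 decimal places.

-0.100

ρ = 1 − 6Σd² / [n(n²−1)] = 1 − 6×22 / (5×24)
  = 1 − 132/120 = 1 − 1.1000 ≈ -0.100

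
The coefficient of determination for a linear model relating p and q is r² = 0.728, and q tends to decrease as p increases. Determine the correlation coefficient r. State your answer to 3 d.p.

-0.853

|r| = √0.728 = 0.853
The association is negative, so r = −0.853.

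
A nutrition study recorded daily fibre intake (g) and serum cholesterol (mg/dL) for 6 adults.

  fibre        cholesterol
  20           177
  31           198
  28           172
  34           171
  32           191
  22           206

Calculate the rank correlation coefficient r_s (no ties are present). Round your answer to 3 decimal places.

-0.371

Rank fibre: 1, 4, 3, 6, 5, 2
Rank cholesterol: 3, 5, 2, 1, 4, 6
d = rank(fibre) − rank(cholesterol): -2, -1, 1, 5, 1, -4; Σd² = 48
ρ = 1 − 6Σd² / [n(n²−1)] = 1 − 6×48 / (6×35) = 1 − 288/210 ≈ -0.371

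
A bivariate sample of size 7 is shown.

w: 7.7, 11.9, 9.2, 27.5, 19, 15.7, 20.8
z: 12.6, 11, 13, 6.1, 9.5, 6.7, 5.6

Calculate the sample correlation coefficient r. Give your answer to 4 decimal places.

-0.8587

n = 7, Σw = 111.8, Σz = 64.5, Σw² = 2081.92, Σz² = 652.47, Σwz = 917.44
nΣwz − ΣwΣz = 6422.08 − 7211.1 = -789.02
nΣw² − (Σw)² = 14573.44 − 12499.24 = 2074.2; nΣz² − (Σz)² = 4567.29 − 4160.25 = 407.04
r = -789.02 / √(2074.2 × 407.04) = -789.02 / 918.8484 ≈ -0.8587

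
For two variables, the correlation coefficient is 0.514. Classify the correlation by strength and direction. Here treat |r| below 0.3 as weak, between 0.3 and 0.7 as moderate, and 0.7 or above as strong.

r = 0.514 > 0 so the relationship is positive.
|r| = 0.514, which falls in the moderate range.

moderate positive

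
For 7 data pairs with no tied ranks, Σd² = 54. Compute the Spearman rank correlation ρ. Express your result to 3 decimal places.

0.036

ρ = 1 − 6Σd² / [n(n²−1)] = 1 − 6×54 / (7×48)
  = 1 − 324/336 = 1 − 0.9643 ≈ 0.036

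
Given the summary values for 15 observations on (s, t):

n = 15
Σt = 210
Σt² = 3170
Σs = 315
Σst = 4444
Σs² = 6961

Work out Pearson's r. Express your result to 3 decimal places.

r = (nΣst − ΣsΣt) / √[(nΣs² − (Σs)²)(nΣt² − (Σt)²)]
Numerator: 15×4444 − 315×210 = 510
Denominator: √[(104415 − 99225)(47550 − 44100)] = √[5190 × 3450] = 4231.4891
r = 510 / 4231.4891 ≈ 0.121

0.121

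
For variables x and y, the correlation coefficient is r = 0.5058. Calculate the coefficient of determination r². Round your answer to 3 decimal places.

r² = (0.5058)² = 0.256

0.256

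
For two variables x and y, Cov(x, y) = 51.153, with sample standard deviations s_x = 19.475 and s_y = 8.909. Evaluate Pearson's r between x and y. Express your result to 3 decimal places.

0.295

r = Cov(x,y) / (s_x · s_y) = 51.153 / (19.475 × 8.909)
  = 51.153 / 173.5028 ≈ 0.295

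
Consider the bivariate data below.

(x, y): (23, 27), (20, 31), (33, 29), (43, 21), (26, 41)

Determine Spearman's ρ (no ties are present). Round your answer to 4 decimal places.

Rank x: 2, 1, 4, 5, 3
Rank y: 2, 4, 3, 1, 5
d = rank(x) − rank(y): 0, -3, 1, 4, -2; Σd² = 30
ρ = 1 − 6Σd² / [n(n²−1)] = 1 − 6×30 / (5×24) = 1 − 180/120 ≈ -0.5000

-0.5000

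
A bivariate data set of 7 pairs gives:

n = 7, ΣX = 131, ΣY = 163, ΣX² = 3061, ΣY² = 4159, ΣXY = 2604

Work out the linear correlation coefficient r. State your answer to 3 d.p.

r = (nΣXY − ΣXΣY) / √[(nΣX² − (ΣX)²)(nΣY² − (ΣY)²)]
Numerator: 7×2604 − 131×163 = -3125
Denominator: √[(21427 − 17161)(29113 − 26569)] = √[4266 × 2544] = 3294.3442
r = -3125 / 3294.3442 ≈ -0.949

-0.949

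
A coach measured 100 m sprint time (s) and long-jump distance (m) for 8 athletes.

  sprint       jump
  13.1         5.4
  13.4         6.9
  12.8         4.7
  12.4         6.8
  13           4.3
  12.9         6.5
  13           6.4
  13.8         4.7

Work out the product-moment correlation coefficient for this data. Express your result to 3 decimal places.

-0.292

n = 8, Σx = 104.4, Σy = 45.7, Σx² = 1363.62, Σy² = 268.89, Σxy = 595.49
nΣxy − ΣxΣy = 4763.92 − 4771.08 = -7.16
nΣx² − (Σx)² = 10908.96 − 10899.36 = 9.6; nΣy² − (Σy)² = 2151.12 − 2088.49 = 62.63
r = -7.16 / √(9.6 × 62.63) = -7.16 / 24.5204 ≈ -0.292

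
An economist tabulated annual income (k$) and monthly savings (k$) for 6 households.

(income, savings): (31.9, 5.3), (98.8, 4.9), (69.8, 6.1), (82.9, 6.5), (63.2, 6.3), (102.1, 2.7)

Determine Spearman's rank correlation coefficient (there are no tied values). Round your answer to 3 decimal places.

Rank income: 1, 5, 3, 4, 2, 6
Rank savings: 3, 2, 4, 6, 5, 1
d = rank(income) − rank(savings): -2, 3, -1, -2, -3, 5; Σd² = 52
ρ = 1 − 6Σd² / [n(n²−1)] = 1 − 6×52 / (6×35) = 1 − 312/210 ≈ -0.486

-0.486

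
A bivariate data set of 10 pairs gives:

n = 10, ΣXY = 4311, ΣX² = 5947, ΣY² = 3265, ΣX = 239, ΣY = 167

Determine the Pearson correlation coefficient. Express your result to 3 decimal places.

r = (nΣXY − ΣXΣY) / √[(nΣX² − (ΣX)²)(nΣY² − (ΣY)²)]
Numerator: 10×4311 − 239×167 = 3197
Denominator: √[(59470 − 57121)(32650 − 27889)] = √[2349 × 4761] = 3344.1873
r = 3197 / 3344.1873 ≈ 0.956

0.956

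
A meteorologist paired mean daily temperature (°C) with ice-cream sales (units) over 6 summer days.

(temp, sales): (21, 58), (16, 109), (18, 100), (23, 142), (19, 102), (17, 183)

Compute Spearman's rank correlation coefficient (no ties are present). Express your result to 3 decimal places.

Rank temp: 5, 1, 3, 6, 4, 2
Rank sales: 1, 4, 2, 5, 3, 6
d = rank(temp) − rank(sales): 4, -3, 1, 1, 1, -4; Σd² = 44
ρ = 1 − 6Σd² / [n(n²−1)] = 1 − 6×44 / (6×35) = 1 − 264/210 ≈ -0.257

-0.257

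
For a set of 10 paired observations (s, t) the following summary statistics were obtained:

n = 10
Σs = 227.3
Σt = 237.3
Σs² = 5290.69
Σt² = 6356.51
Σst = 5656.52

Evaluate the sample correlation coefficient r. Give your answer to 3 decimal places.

r = (nΣst − ΣsΣt) / √[(nΣs² − (Σs)²)(nΣt² − (Σt)²)]
Numerator: 10×5656.52 − 227.3×237.3 = 2626.91
Denominator: √[(52906.9 − 51665.29)(63565.1 − 56311.29)] = √[1241.61 × 7253.81] = 3001.0670
r = 2626.91 / 3001.0670 ≈ 0.875

0.875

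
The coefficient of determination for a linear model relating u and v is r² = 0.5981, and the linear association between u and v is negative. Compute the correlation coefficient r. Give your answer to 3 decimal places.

-0.773

|r| = √0.5981 = 0.773
The association is negative, so r = −0.773.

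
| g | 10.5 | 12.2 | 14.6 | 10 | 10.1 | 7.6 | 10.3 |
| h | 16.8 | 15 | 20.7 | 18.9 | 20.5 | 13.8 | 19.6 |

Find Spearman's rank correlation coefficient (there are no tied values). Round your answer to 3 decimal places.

0.393

Rank g: 5, 6, 7, 2, 3, 1, 4
Rank h: 3, 2, 7, 4, 6, 1, 5
d = rank(g) − rank(h): 2, 4, 0, -2, -3, 0, -1; Σd² = 34
ρ = 1 − 6Σd² / [n(n²−1)] = 1 − 6×34 / (7×48) = 1 − 204/336 ≈ 0.393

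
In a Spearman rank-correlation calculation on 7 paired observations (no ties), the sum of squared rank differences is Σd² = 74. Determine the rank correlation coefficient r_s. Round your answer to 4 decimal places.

ρ = 1 − 6Σd² / [n(n²−1)] = 1 − 6×74 / (7×48)
  = 1 − 444/336 = 1 − 1.32143 ≈ -0.3214

-0.3214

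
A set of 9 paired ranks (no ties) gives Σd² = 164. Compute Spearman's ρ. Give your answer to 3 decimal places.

ρ = 1 − 6Σd² / [n(n²−1)] = 1 − 6×164 / (9×80)
  = 1 − 984/720 = 1 − 1.3667 ≈ -0.367

-0.367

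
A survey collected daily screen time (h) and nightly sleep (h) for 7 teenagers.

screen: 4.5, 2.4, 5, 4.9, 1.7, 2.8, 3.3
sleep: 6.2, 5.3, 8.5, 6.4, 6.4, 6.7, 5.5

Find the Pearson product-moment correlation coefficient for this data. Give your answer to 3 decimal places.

n = 7, Σx = 24.6, Σy = 45, Σx² = 96.64, Σy² = 295.84, Σxy = 162.27
nΣxy − ΣxΣy = 1135.89 − 1107 = 28.89
nΣx² − (Σx)² = 676.48 − 605.16 = 71.32; nΣy² − (Σy)² = 2070.88 − 2025 = 45.88
r = 28.89 / √(71.32 × 45.88) = 28.89 / 57.2028 ≈ 0.505

0.505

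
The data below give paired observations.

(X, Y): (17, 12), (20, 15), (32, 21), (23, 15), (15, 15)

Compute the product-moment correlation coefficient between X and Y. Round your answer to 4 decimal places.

n = 5, ΣX = 107, ΣY = 78, ΣX² = 2467, ΣY² = 1260, ΣXY = 1746
nΣXY − ΣXΣY = 8730 − 8346 = 384
nΣX² − (ΣX)² = 12335 − 11449 = 886; nΣY² − (ΣY)² = 6300 − 6084 = 216
r = 384 / √(886 × 216) = 384 / 437.4654 ≈ 0.8778

0.8778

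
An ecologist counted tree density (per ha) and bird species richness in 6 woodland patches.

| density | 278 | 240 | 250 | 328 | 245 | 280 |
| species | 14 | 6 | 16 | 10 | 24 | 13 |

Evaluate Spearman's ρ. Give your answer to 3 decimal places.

-0.143

Rank density: 4, 1, 3, 6, 2, 5
Rank species: 4, 1, 5, 2, 6, 3
d = rank(density) − rank(species): 0, 0, -2, 4, -4, 2; Σd² = 40
ρ = 1 − 6Σd² / [n(n²−1)] = 1 − 6×40 / (6×35) = 1 − 240/210 ≈ -0.143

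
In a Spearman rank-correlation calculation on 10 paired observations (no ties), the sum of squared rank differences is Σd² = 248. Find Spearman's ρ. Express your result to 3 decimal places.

-0.503

ρ = 1 − 6Σd² / [n(n²−1)] = 1 − 6×248 / (10×99)
  = 1 − 1488/990 = 1 − 1.5030 ≈ -0.503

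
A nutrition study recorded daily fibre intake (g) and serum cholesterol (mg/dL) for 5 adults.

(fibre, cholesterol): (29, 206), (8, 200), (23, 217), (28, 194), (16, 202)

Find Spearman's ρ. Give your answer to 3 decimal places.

0.200

Rank fibre: 5, 1, 3, 4, 2
Rank cholesterol: 4, 2, 5, 1, 3
d = rank(fibre) − rank(cholesterol): 1, -1, -2, 3, -1; Σd² = 16
ρ = 1 − 6Σd² / [n(n²−1)] = 1 − 6×16 / (5×24) = 1 − 96/120 ≈ 0.200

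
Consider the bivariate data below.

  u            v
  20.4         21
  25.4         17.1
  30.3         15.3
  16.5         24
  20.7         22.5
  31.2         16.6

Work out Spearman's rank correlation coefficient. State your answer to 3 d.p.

Rank u: 2, 4, 5, 1, 3, 6
Rank v: 4, 3, 1, 6, 5, 2
d = rank(u) − rank(v): -2, 1, 4, -5, -2, 4; Σd² = 66
ρ = 1 − 6Σd² / [n(n²−1)] = 1 − 6×66 / (6×35) = 1 − 396/210 ≈ -0.886

-0.886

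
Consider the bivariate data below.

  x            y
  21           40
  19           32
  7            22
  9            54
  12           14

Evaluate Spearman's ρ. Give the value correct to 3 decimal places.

Rank x: 5, 4, 1, 2, 3
Rank y: 4, 3, 2, 5, 1
d = rank(x) − rank(y): 1, 1, -1, -3, 2; Σd² = 16
ρ = 1 − 6Σd² / [n(n²−1)] = 1 − 6×16 / (5×24) = 1 − 96/120 ≈ 0.200

0.200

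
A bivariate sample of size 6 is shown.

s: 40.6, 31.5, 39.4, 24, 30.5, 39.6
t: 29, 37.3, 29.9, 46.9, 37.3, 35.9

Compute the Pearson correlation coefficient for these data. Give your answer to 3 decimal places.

-0.914

n = 6, Σs = 205.6, Σt = 216.3, Σs² = 7267.38, Σt² = 8006.01, Σst = 7215.3
nΣst − ΣsΣt = 43291.8 − 44471.28 = -1179.48
nΣs² − (Σs)² = 43604.28 − 42271.36 = 1332.92; nΣt² − (Σt)² = 48036.06 − 46785.69 = 1250.37
r = -1179.48 / √(1332.92 × 1250.37) = -1179.48 / 1290.9854 ≈ -0.914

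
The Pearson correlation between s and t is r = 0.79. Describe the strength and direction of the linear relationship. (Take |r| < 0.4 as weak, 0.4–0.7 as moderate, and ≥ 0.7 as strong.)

r = 0.79 > 0 so the relationship is positive.
|r| = 0.79, which falls in the strong range.

strong positive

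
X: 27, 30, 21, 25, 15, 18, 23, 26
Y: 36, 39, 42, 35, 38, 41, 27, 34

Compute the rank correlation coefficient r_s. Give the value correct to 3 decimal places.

-0.286

Rank X: 7, 8, 3, 5, 1, 2, 4, 6
Rank Y: 4, 6, 8, 3, 5, 7, 1, 2
d = rank(X) − rank(Y): 3, 2, -5, 2, -4, -5, 3, 4; Σd² = 108
ρ = 1 − 6Σd² / [n(n²−1)] = 1 − 6×108 / (8×63) = 1 − 648/504 ≈ -0.286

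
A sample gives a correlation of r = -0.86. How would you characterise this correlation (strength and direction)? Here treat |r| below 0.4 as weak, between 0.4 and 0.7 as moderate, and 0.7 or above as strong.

strong negative

r = -0.86 < 0 so the relationship is negative.
|r| = 0.86, which falls in the strong range.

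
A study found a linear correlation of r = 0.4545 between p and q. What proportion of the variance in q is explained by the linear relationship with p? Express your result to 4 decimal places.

0.2066

r² = (0.4545)² = 0.2066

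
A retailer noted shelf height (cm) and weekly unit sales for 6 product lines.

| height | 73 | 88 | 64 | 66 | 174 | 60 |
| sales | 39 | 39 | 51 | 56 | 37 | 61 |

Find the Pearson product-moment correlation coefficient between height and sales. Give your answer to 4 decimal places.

-0.6421

n = 6, Σx = 525, Σy = 283, Σx² = 55401, Σy² = 13869, Σxy = 23337
nΣxy − ΣxΣy = 140022 − 148575 = -8553
nΣx² − (Σx)² = 332406 − 275625 = 56781; nΣy² − (Σy)² = 83214 − 80089 = 3125
r = -8553 / √(56781 × 3125) = -8553 / 13320.6841 ≈ -0.6421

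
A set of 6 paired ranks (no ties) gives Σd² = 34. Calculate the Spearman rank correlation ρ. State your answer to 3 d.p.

ρ = 1 − 6Σd² / [n(n²−1)] = 1 − 6×34 / (6×35)
  = 1 − 204/210 = 1 − 0.9714 ≈ 0.029

0.029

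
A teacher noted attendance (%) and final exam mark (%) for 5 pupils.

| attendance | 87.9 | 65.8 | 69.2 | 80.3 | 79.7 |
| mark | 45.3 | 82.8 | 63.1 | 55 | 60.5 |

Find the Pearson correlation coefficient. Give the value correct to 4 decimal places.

-0.9123

n = 5, Σx = 382.9, Σy = 306.7, Σx² = 29644.87, Σy² = 19574.79, Σxy = 23034.98
nΣxy − ΣxΣy = 115174.9 − 117435.43 = -2260.53
nΣx² − (Σx)² = 148224.35 − 146612.41 = 1611.94; nΣy² − (Σy)² = 97873.95 − 94064.89 = 3809.06
r = -2260.53 / √(1611.94 × 3809.06) = -2260.53 / 2477.8975 ≈ -0.9123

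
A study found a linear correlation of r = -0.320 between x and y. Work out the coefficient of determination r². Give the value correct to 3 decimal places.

0.102

r² = (-0.320)² = 0.102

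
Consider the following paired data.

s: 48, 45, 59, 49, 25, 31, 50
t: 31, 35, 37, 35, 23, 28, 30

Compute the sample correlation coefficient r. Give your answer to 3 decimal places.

n = 7, Σs = 307, Σt = 219, Σs² = 14297, Σt² = 6993, Σst = 9904
nΣst − ΣsΣt = 69328 − 67233 = 2095
nΣs² − (Σs)² = 100079 − 94249 = 5830; nΣt² − (Σt)² = 48951 − 47961 = 990
r = 2095 / √(5830 × 990) = 2095 / 2402.4363 ≈ 0.872

0.872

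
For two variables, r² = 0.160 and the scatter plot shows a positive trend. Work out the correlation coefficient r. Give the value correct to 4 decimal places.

0.4000

|r| = √0.160 = 0.4000
The association is positive, so r = 0.4000.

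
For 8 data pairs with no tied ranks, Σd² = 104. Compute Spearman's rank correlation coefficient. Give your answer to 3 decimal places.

-0.238

ρ = 1 − 6Σd² / [n(n²−1)] = 1 − 6×104 / (8×63)
  = 1 − 624/504 = 1 − 1.2381 ≈ -0.238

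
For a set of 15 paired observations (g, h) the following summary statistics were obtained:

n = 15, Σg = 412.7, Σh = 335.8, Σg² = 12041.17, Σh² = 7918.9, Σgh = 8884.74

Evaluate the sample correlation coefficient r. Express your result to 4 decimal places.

-0.6748

r = (nΣgh − ΣgΣh) / √[(nΣg² − (Σg)²)(nΣh² − (Σh)²)]
Numerator: 15×8884.74 − 412.7×335.8 = -5313.56
Denominator: √[(180617.55 − 170321.29)(118783.5 − 112761.64)] = √[10296.26 × 6021.86] = 7874.1753
r = -5313.56 / 7874.1753 ≈ -0.6748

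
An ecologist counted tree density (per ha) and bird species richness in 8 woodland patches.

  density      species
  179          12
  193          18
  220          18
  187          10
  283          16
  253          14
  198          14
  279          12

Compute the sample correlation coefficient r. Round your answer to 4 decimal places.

n = 8, Σx = 1792, Σy = 114, Σx² = 413802, Σy² = 1684, Σxy = 25642
nΣxy − ΣxΣy = 205136 − 204288 = 848
nΣx² − (Σx)² = 3310416 − 3211264 = 99152; nΣy² − (Σy)² = 13472 − 12996 = 476
r = 848 / √(99152 × 476) = 848 / 6869.9601 ≈ 0.1234

0.1234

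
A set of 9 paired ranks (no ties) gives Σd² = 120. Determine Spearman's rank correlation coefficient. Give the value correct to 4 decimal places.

ρ = 1 − 6Σd² / [n(n²−1)] = 1 − 6×120 / (9×80)
  = 1 − 720/720 = 1 − 1.00000 ≈ 0.0000

0.0000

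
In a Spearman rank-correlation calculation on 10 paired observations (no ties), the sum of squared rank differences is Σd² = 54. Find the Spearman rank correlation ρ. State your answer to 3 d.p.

0.673

ρ = 1 − 6Σd² / [n(n²−1)] = 1 − 6×54 / (10×99)
  = 1 − 324/990 = 1 − 0.3273 ≈ 0.673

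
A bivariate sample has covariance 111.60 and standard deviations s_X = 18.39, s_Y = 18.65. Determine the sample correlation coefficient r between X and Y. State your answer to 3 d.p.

0.325

r = Cov(X,Y) / (s_X · s_Y) = 111.60 / (18.39 × 18.65)
  = 111.60 / 342.9735 ≈ 0.325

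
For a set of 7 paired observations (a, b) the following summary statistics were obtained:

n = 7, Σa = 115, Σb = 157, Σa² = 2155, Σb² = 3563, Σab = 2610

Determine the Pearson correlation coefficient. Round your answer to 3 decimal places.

0.292

r = (nΣab − ΣaΣb) / √[(nΣa² − (Σa)²)(nΣb² − (Σb)²)]
Numerator: 7×2610 − 115×157 = 215
Denominator: √[(15085 − 13225)(24941 − 24649)] = √[1860 × 292] = 736.9668
r = 215 / 736.9668 ≈ 0.292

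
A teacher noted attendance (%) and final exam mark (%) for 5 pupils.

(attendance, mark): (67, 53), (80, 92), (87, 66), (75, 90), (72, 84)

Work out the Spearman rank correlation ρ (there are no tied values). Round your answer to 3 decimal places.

Rank attendance: 1, 4, 5, 3, 2
Rank mark: 1, 5, 2, 4, 3
d = rank(attendance) − rank(mark): 0, -1, 3, -1, -1; Σd² = 12
ρ = 1 − 6Σd² / [n(n²−1)] = 1 − 6×12 / (5×24) = 1 − 72/120 ≈ 0.400

0.400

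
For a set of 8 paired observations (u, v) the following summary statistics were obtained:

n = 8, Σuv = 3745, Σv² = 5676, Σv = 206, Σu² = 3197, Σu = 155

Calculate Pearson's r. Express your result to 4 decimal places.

-0.9176

r = (nΣuv − ΣuΣv) / √[(nΣu² − (Σu)²)(nΣv² − (Σv)²)]
Numerator: 8×3745 − 155×206 = -1970
Denominator: √[(25576 − 24025)(45408 − 42436)] = √[1551 × 2972] = 2146.9914
r = -1970 / 2146.9914 ≈ -0.9176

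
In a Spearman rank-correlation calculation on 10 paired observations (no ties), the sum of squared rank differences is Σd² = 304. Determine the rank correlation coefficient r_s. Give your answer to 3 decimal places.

-0.842

ρ = 1 − 6Σd² / [n(n²−1)] = 1 − 6×304 / (10×99)
  = 1 − 1824/990 = 1 − 1.8424 ≈ -0.842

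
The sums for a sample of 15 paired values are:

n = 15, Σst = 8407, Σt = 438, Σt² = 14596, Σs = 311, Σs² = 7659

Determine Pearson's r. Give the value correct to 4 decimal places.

r = (nΣst − ΣsΣt) / √[(nΣs² − (Σs)²)(nΣt² − (Σt)²)]
Numerator: 15×8407 − 311×438 = -10113
Denominator: √[(114885 − 96721)(218940 − 191844)] = √[18164 × 27096] = 22184.9441
r = -10113 / 22184.9441 ≈ -0.4558

-0.4558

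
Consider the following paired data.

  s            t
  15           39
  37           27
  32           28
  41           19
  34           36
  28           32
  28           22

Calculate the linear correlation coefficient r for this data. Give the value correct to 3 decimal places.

n = 7, Σs = 215, Σt = 203, Σs² = 7023, Σt² = 6199, Σst = 5995
nΣst − ΣsΣt = 41965 − 43645 = -1680
nΣs² − (Σs)² = 49161 − 46225 = 2936; nΣt² − (Σt)² = 43393 − 41209 = 2184
r = -1680 / √(2936 × 2184) = -1680 / 2532.2370 ≈ -0.663

-0.663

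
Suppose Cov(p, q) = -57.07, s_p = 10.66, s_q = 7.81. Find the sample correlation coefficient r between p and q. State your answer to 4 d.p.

-0.6855

r = Cov(p,q) / (s_p · s_q) = -57.07 / (10.66 × 7.81)
  = -57.07 / 83.2546 ≈ -0.6855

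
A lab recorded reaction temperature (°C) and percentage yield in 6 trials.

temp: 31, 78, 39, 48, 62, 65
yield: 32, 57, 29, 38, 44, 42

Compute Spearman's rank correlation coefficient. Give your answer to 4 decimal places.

0.8857

Rank temp: 1, 6, 2, 3, 4, 5
Rank yield: 2, 6, 1, 3, 5, 4
d = rank(temp) − rank(yield): -1, 0, 1, 0, -1, 1; Σd² = 4
ρ = 1 − 6Σd² / [n(n²−1)] = 1 − 6×4 / (6×35) = 1 − 24/210 ≈ 0.8857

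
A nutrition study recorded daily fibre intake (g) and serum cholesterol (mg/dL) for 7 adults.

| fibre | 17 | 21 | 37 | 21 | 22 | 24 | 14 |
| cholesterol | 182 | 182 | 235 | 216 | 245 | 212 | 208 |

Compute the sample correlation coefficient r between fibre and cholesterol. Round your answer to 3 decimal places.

0.528

n = 7, Σx = 156, Σy = 1480, Σx² = 3796, Σy² = 316362, Σxy = 33537
nΣxy − ΣxΣy = 234759 − 230880 = 3879
nΣx² − (Σx)² = 26572 − 24336 = 2236; nΣy² − (Σy)² = 2214534 − 2190400 = 24134
r = 3879 / √(2236 × 24134) = 3879 / 7345.9937 ≈ 0.528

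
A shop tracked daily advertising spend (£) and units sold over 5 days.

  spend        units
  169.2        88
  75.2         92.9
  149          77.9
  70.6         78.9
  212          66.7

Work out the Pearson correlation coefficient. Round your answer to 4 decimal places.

-0.5977

n = 5, Σx = 676, Σy = 404.4, Σx² = 106413.04, Σy² = 33116.92, Σxy = 53193.52
nΣxy − ΣxΣy = 265967.6 − 273374.4 = -7406.8
nΣx² − (Σx)² = 532065.2 − 456976 = 75089.2; nΣy² − (Σy)² = 165584.6 − 163539.36 = 2045.24
r = -7406.8 / √(75089.2 × 2045.24) = -7406.8 / 12392.5556 ≈ -0.5977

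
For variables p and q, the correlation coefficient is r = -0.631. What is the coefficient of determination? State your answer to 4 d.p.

0.3982

r² = (-0.631)² = 0.3982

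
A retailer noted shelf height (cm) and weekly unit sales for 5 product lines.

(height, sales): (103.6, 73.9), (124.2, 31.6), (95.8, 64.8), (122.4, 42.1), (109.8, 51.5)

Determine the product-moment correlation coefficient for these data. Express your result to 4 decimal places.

-0.8940

n = 5, Σx = 555.8, Σy = 263.9, Σx² = 62374.04, Σy² = 15083.47, Σxy = 28596.34
nΣxy − ΣxΣy = 142981.7 − 146675.62 = -3693.92
nΣx² − (Σx)² = 311870.2 − 308913.64 = 2956.56; nΣy² − (Σy)² = 75417.35 − 69643.21 = 5774.14
r = -3693.92 / √(2956.56 × 5774.14) = -3693.92 / 4131.7782 ≈ -0.8940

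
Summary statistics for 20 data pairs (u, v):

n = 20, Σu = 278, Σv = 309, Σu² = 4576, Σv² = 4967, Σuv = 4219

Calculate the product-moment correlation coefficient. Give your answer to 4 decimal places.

-0.2053

r = (nΣuv − ΣuΣv) / √[(nΣu² − (Σu)²)(nΣv² − (Σv)²)]
Numerator: 20×4219 − 278×309 = -1522
Denominator: √[(91520 − 77284)(99340 − 95481)] = √[14236 × 3859] = 7411.9312
r = -1522 / 7411.9312 ≈ -0.2053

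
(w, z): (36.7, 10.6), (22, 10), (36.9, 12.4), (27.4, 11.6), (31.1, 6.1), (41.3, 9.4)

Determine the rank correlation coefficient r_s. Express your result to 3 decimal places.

Rank w: 4, 1, 5, 2, 3, 6
Rank z: 4, 3, 6, 5, 1, 2
d = rank(w) − rank(z): 0, -2, -1, -3, 2, 4; Σd² = 34
ρ = 1 − 6Σd² / [n(n²−1)] = 1 − 6×34 / (6×35) = 1 − 204/210 ≈ 0.029

0.029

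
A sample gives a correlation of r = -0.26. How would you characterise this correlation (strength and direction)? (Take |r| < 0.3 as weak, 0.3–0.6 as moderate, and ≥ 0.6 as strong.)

weak negative

r = -0.26 < 0 so the relationship is negative.
|r| = 0.26, which falls in the weak range.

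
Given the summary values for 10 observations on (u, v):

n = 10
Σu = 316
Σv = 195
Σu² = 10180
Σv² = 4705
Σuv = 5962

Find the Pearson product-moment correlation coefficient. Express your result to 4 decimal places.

r = (nΣuv − ΣuΣv) / √[(nΣu² − (Σu)²)(nΣv² − (Σv)²)]
Numerator: 10×5962 − 316×195 = -2000
Denominator: √[(101800 − 99856)(47050 − 38025)] = √[1944 × 9025] = 4188.6275
r = -2000 / 4188.6275 ≈ -0.4775

-0.4775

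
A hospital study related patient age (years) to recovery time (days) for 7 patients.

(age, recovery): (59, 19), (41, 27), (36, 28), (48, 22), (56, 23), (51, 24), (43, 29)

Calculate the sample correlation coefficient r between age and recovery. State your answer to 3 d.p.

-0.872

n = 7, Σx = 334, Σy = 172, Σx² = 16348, Σy² = 4304, Σxy = 8051
nΣxy − ΣxΣy = 56357 − 57448 = -1091
nΣx² − (Σx)² = 114436 − 111556 = 2880; nΣy² − (Σy)² = 30128 − 29584 = 544
r = -1091 / √(2880 × 544) = -1091 / 1251.6869 ≈ -0.872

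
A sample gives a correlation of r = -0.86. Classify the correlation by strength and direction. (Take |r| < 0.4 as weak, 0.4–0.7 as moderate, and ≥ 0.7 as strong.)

r = -0.86 < 0 so the relationship is negative.
|r| = 0.86, which falls in the strong range.

strong negative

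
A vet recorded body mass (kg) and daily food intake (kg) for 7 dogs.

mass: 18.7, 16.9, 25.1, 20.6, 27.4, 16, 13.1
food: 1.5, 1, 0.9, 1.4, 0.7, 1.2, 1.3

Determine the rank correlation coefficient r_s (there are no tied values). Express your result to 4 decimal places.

-0.4643

Rank mass: 4, 3, 6, 5, 7, 2, 1
Rank food: 7, 3, 2, 6, 1, 4, 5
d = rank(mass) − rank(food): -3, 0, 4, -1, 6, -2, -4; Σd² = 82
ρ = 1 − 6Σd² / [n(n²−1)] = 1 − 6×82 / (7×48) = 1 − 492/336 ≈ -0.4643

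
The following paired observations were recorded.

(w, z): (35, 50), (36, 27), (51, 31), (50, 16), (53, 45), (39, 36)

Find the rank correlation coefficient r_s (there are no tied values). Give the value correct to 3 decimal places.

-0.143

Rank w: 1, 2, 5, 4, 6, 3
Rank z: 6, 2, 3, 1, 5, 4
d = rank(w) − rank(z): -5, 0, 2, 3, 1, -1; Σd² = 40
ρ = 1 − 6Σd² / [n(n²−1)] = 1 − 6×40 / (6×35) = 1 − 240/210 ≈ -0.143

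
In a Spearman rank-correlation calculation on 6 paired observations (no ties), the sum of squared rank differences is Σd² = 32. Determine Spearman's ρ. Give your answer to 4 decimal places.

ρ = 1 − 6Σd² / [n(n²−1)] = 1 − 6×32 / (6×35)
  = 1 − 192/210 = 1 − 0.91429 ≈ 0.0857

0.0857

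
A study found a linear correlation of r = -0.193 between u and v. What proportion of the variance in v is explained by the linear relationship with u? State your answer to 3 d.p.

r² = (-0.193)² = 0.037

0.037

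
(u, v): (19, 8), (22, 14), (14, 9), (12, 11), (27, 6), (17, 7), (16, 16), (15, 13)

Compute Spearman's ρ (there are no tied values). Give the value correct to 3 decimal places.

-0.333

Rank u: 6, 7, 2, 1, 8, 5, 4, 3
Rank v: 3, 7, 4, 5, 1, 2, 8, 6
d = rank(u) − rank(v): 3, 0, -2, -4, 7, 3, -4, -3; Σd² = 112
ρ = 1 − 6Σd² / [n(n²−1)] = 1 − 6×112 / (8×63) = 1 − 672/504 ≈ -0.333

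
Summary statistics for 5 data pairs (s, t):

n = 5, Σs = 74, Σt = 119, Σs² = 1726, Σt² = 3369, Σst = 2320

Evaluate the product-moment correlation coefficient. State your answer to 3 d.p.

r = (nΣst − ΣsΣt) / √[(nΣs² − (Σs)²)(nΣt² − (Σt)²)]
Numerator: 5×2320 − 74×119 = 2794
Denominator: √[(8630 − 5476)(16845 − 14161)] = √[3154 × 2684] = 2909.5250
r = 2794 / 2909.5250 ≈ 0.960

0.960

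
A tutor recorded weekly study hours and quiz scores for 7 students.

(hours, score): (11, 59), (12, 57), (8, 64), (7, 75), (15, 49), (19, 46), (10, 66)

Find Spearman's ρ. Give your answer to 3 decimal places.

-0.964

Rank hours: 4, 5, 2, 1, 6, 7, 3
Rank score: 4, 3, 5, 7, 2, 1, 6
d = rank(hours) − rank(score): 0, 2, -3, -6, 4, 6, -3; Σd² = 110
ρ = 1 − 6Σd² / [n(n²−1)] = 1 − 6×110 / (7×48) = 1 − 660/336 ≈ -0.964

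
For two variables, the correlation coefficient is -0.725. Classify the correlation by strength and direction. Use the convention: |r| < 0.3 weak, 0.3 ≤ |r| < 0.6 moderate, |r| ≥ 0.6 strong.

strong negative

r = -0.725 < 0 so the relationship is negative.
|r| = 0.725, which falls in the strong range.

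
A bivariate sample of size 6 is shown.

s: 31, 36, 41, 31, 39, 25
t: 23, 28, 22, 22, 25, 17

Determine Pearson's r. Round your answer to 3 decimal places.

0.642

n = 6, Σs = 203, Σt = 137, Σs² = 7045, Σt² = 3195, Σst = 4705
nΣst − ΣsΣt = 28230 − 27811 = 419
nΣs² − (Σs)² = 42270 − 41209 = 1061; nΣt² − (Σt)² = 19170 − 18769 = 401
r = 419 / √(1061 × 401) = 419 / 652.2737 ≈ 0.642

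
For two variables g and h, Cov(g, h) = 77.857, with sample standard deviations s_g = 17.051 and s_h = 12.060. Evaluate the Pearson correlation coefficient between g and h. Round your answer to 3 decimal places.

r = Cov(g,h) / (s_g · s_h) = 77.857 / (17.051 × 12.060)
  = 77.857 / 205.6351 ≈ 0.379

0.379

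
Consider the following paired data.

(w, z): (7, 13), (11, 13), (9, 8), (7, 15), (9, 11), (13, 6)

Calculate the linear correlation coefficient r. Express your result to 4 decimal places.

-0.7032

n = 6, Σw = 56, Σz = 66, Σw² = 550, Σz² = 784, Σwz = 588
nΣwz − ΣwΣz = 3528 − 3696 = -168
nΣw² − (Σw)² = 3300 − 3136 = 164; nΣz² − (Σz)² = 4704 − 4356 = 348
r = -168 / √(164 × 348) = -168 / 238.8975 ≈ -0.7032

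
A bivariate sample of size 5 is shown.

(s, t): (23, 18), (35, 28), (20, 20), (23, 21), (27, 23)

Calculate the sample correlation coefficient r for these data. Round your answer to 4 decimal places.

n = 5, Σs = 128, Σt = 110, Σs² = 3412, Σt² = 2478, Σst = 2898
nΣst − ΣsΣt = 14490 − 14080 = 410
nΣs² − (Σs)² = 17060 − 16384 = 676; nΣt² − (Σt)² = 12390 − 12100 = 290
r = 410 / √(676 × 290) = 410 / 442.7640 ≈ 0.9260

0.9260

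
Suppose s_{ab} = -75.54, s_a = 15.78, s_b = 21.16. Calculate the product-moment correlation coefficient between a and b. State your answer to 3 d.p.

r = Cov(a,b) / (s_a · s_b) = -75.54 / (15.78 × 21.16)
  = -75.54 / 333.9048 ≈ -0.226

-0.226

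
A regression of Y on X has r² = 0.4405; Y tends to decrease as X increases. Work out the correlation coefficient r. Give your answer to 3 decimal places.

-0.664

|r| = √0.4405 = 0.664
The association is negative, so r = −0.664.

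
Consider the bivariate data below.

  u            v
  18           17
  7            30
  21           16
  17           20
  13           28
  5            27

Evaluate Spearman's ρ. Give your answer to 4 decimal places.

Rank u: 5, 2, 6, 4, 3, 1
Rank v: 2, 6, 1, 3, 5, 4
d = rank(u) − rank(v): 3, -4, 5, 1, -2, -3; Σd² = 64
ρ = 1 − 6Σd² / [n(n²−1)] = 1 − 6×64 / (6×35) = 1 − 384/210 ≈ -0.8286

-0.8286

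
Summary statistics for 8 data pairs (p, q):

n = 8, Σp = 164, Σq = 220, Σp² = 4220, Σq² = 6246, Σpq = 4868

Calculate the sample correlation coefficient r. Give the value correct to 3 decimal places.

0.873

r = (nΣpq − ΣpΣq) / √[(nΣp² − (Σp)²)(nΣq² − (Σq)²)]
Numerator: 8×4868 − 164×220 = 2864
Denominator: √[(33760 − 26896)(49968 − 48400)] = √[6864 × 1568] = 3280.6633
r = 2864 / 3280.6633 ≈ 0.873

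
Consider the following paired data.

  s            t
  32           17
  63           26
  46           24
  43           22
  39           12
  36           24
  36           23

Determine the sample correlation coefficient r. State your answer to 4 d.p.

0.5090

n = 7, Σs = 295, Σt = 148, Σs² = 13071, Σt² = 3274, Σst = 6392
nΣst − ΣsΣt = 44744 − 43660 = 1084
nΣs² − (Σs)² = 91497 − 87025 = 4472; nΣt² − (Σt)² = 22918 − 21904 = 1014
r = 1084 / √(4472 × 1014) = 1084 / 2129.4619 ≈ 0.5090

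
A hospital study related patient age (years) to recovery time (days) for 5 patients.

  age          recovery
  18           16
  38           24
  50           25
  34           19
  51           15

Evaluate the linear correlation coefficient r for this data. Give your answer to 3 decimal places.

n = 5, Σx = 191, Σy = 99, Σx² = 8025, Σy² = 2043, Σxy = 3861
nΣxy − ΣxΣy = 19305 − 18909 = 396
nΣx² − (Σx)² = 40125 − 36481 = 3644; nΣy² − (Σy)² = 10215 − 9801 = 414
r = 396 / √(3644 × 414) = 396 / 1228.2573 ≈ 0.322

0.322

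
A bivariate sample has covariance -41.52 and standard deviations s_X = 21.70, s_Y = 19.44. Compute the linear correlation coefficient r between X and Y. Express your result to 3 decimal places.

-0.098

r = Cov(X,Y) / (s_X · s_Y) = -41.52 / (21.70 × 19.44)
  = -41.52 / 421.8480 ≈ -0.098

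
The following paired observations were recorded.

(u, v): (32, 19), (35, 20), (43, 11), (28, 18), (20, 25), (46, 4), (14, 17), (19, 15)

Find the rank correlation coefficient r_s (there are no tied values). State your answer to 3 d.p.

-0.333

Rank u: 5, 6, 7, 4, 3, 8, 1, 2
Rank v: 6, 7, 2, 5, 8, 1, 4, 3
d = rank(u) − rank(v): -1, -1, 5, -1, -5, 7, -3, -1; Σd² = 112
ρ = 1 − 6Σd² / [n(n²−1)] = 1 − 6×112 / (8×63) = 1 − 672/504 ≈ -0.333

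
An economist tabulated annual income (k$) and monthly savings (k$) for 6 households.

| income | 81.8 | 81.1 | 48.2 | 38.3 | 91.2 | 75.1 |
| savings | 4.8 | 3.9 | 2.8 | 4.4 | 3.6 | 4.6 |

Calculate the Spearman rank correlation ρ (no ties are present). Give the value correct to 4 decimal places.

0.0857

Rank income: 5, 4, 2, 1, 6, 3
Rank savings: 6, 3, 1, 4, 2, 5
d = rank(income) − rank(savings): -1, 1, 1, -3, 4, -2; Σd² = 32
ρ = 1 − 6Σd² / [n(n²−1)] = 1 − 6×32 / (6×35) = 1 − 192/210 ≈ 0.0857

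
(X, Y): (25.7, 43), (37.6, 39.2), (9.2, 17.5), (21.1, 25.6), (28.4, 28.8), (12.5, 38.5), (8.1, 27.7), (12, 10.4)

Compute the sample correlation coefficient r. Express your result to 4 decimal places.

n = 8, ΣX = 154.6, ΣY = 230.7, ΣX² = 3776.52, ΣY² = 7534.39, ΣXY = 4928.52
nΣXY − ΣXΣY = 39428.16 − 35666.22 = 3761.94
nΣX² − (ΣX)² = 30212.16 − 23901.16 = 6311; nΣY² − (ΣY)² = 60275.12 − 53222.49 = 7052.63
r = 3761.94 / √(6311 × 7052.63) = 3761.94 / 6671.5177 ≈ 0.5639

0.5639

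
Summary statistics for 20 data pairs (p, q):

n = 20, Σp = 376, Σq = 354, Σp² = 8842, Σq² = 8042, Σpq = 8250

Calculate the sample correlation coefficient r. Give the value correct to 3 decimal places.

r = (nΣpq − ΣpΣq) / √[(nΣp² − (Σp)²)(nΣq² − (Σq)²)]
Numerator: 20×8250 − 376×354 = 31896
Denominator: √[(176840 − 141376)(160840 − 125316)] = √[35464 × 35524] = 35493.9873
r = 31896 / 35493.9873 ≈ 0.899

0.899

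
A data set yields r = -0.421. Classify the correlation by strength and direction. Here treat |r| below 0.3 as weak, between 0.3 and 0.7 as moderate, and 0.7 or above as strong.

moderate negative

r = -0.421 < 0 so the relationship is negative.
|r| = 0.421, which falls in the moderate range.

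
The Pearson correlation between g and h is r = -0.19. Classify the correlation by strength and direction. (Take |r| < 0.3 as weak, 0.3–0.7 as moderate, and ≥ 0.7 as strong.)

weak negative

r = -0.19 < 0 so the relationship is negative.
|r| = 0.19, which falls in the weak range.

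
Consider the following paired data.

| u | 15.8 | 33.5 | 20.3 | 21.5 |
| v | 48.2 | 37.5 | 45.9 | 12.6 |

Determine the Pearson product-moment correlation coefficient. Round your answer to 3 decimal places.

-0.172

n = 4, Σu = 91.1, Σv = 144.2, Σu² = 2246.23, Σv² = 5995.06, Σuv = 3220.48
nΣuv − ΣuΣv = 12881.92 − 13136.62 = -254.7
nΣu² − (Σu)² = 8984.92 − 8299.21 = 685.71; nΣv² − (Σv)² = 23980.24 − 20793.64 = 3186.6
r = -254.7 / √(685.71 × 3186.6) = -254.7 / 1478.2028 ≈ -0.172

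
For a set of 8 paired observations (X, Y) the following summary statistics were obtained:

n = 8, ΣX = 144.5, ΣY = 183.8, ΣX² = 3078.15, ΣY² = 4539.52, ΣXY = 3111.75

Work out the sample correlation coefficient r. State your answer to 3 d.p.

-0.541

r = (nΣXY − ΣXΣY) / √[(nΣX² − (ΣX)²)(nΣY² − (ΣY)²)]
Numerator: 8×3111.75 − 144.5×183.8 = -1665.1
Denominator: √[(24625.2 − 20880.25)(36316.16 − 33782.44)] = √[3744.95 × 2533.72] = 3080.3660
r = -1665.1 / 3080.3660 ≈ -0.541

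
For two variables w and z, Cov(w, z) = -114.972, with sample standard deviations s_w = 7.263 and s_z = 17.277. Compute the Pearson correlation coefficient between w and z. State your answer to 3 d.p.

-0.916

r = Cov(w,z) / (s_w · s_z) = -114.972 / (7.263 × 17.277)
  = -114.972 / 125.4829 ≈ -0.916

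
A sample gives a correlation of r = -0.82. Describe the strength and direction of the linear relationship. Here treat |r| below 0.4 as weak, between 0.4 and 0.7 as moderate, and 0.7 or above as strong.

r = -0.82 < 0 so the relationship is negative.
|r| = 0.82, which falls in the strong range.

strong negative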